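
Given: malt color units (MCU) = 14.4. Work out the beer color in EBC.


SRM = 1.4922·MCU^0.6859;  EBC = SRM·1.97
SRM = 1.4922·14.4^0.6859 = 9.2971
EBC = 9.2971·1.97

18.3153 EBC


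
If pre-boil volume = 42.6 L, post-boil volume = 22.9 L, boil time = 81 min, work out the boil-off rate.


rate = (V_pre − V_post) / (t_min/60)
rate = (42.6 − 22.9) / (81/60)

14.5926 L/hr


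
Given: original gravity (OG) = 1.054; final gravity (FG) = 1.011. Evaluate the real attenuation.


AA = (OG−FG)/(OG−1)·100;  RA = AA·0.8192
AA = (1.054 − 1.011)/(1.054 − 1)·100 = 79.6296
RA = 79.6296·0.8192

65.2326 %


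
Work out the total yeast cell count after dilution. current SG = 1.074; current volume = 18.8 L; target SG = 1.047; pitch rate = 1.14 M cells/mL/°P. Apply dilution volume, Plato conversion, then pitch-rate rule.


V_w = V·((SG_c−1)/(SG_t−1)−1);  °P = 259 − 259/SG_t;  cells = rate·(V+V_w)·°P
V_w = 18.8·((1.074−1)/(1.047−1)−1) = 10.8000
V_final = 18.8 + 10.8000 = 29.6000
°P = 259 − 259/1.047 = 11.6266
cells = 1.14·29.6000·11.6266

392.3264 billion cells


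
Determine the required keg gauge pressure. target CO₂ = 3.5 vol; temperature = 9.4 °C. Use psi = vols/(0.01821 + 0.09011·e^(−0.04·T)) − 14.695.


psi = 3.5/(0.01821 + 0.09011·e^(−0.04·9.4)) − 14.695

29.0114 psi


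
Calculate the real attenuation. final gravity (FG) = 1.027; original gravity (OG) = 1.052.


AA = (OG−FG)/(OG−1)·100;  RA = AA·0.8192
AA = (1.052 − 1.027)/(1.052 − 1)·100 = 48.0769
RA = 48.0769·0.8192

39.3846 %


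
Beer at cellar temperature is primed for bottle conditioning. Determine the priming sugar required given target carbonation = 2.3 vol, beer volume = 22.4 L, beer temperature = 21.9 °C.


residual = 14.695·(0.01821 + 0.09011·e^(−0.04·T));  sugar = (target − residual)·4.0·V
residual = 14.695·(0.01821 + 0.09011·e^(−0.04·21.9)) = 0.8190
sugar = (2.3 − 0.8190)·4.0·22.4

132.6941 g


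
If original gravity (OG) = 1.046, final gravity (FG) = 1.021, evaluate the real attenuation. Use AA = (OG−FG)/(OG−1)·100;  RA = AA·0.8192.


AA = (1.046 − 1.021)/(1.046 − 1)·100 = 54.3478
RA = 54.3478·0.8192

44.5217 %


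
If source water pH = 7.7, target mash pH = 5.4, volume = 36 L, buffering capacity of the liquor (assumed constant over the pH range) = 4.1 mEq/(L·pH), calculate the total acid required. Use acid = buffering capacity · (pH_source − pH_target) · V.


acid = 4.1 · (7.7 − 5.4) · 36

339.4800 mEq


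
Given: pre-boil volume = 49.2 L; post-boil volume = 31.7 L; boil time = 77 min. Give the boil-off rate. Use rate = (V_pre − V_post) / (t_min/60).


rate = (49.2 − 31.7) / (77/60)

13.6364 L/hr


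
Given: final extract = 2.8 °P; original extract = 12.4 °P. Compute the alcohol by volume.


SG = 259/(259 − P);  ABV = (OG − FG)·131.25
OG = 259/(259 − 12.4) = 1.0503
FG = 259/(259 − 2.8) = 1.0109
ABV = (1.0503 − 1.0109)·131.25

5.1653 % ABV


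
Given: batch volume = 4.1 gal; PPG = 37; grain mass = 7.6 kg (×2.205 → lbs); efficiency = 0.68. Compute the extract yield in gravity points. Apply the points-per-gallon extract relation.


points = lbs × PPG × eff / vol
lbs = 7.6 × 2.205 = 16.7580
points = 16.7580 × 37 × 0.68 / 4.1

102.8369 points


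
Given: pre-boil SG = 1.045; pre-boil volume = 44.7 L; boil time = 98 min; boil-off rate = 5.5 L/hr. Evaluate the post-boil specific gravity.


V_post = V_pre − rate·(t/60);  SG_post = 1 + (SG_pre−1)·V_pre/V_post
V_post = 44.7 − 5.5·(98/60) = 35.7167
SG_post = 1 + (1.045 − 1)·44.7/35.7167

1.0563


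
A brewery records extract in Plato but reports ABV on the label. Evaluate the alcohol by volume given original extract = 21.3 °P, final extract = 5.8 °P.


SG = 259/(259 − P);  ABV = (OG − FG)·131.25
OG = 259/(259 − 21.3) = 1.0896
FG = 259/(259 − 5.8) = 1.0229
ABV = (1.0896 − 1.0229)·131.25

8.7546 % ABV


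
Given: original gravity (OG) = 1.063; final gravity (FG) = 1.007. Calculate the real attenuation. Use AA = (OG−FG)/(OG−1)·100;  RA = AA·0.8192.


AA = (1.063 − 1.007)/(1.063 − 1)·100 = 88.8889
RA = 88.8889·0.8192

72.8178 %


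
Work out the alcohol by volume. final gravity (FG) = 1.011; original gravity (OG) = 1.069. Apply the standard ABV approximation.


ABV = (OG − FG) · 131.25
ABV = (1.069 − 1.011) · 131.25

7.6125 % ABV


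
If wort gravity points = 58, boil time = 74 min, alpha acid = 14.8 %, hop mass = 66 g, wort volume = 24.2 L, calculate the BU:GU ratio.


U = 1.65·0.000125^(GP/1000)·(1−e^(−0.04t))/4.15;  IBU = (α/100)·m·U·1000/V;  BU:GU = IBU/GP
U = 1.65·0.000125^(58/1000)·(1−e^(−0.04·74))/4.15 = 0.2238
IBU = (14.8/100)·66·0.2238·1000/24.2 = 90.3521
BU:GU = 90.3521/58

1.5578


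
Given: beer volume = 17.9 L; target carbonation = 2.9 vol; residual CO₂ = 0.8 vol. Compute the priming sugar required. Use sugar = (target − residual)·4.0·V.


sugar = (2.9 − 0.8)·4.0·17.9

150.3600 g


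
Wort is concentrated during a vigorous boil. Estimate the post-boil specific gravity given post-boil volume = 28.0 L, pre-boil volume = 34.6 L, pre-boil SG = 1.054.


SG_post = 1 + (SG_pre − 1)·V_pre/V_post
pts_pre = (1.054 − 1)·1000 = 54.0000
pts_post = 54.0000·34.6/28.0 = 66.7286
SG_post = 1 + 66.7286/1000

1.0667


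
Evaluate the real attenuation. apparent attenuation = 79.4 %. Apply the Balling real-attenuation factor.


RA = AA · 0.8192
RA = 79.4 · 0.8192

65.0445 %


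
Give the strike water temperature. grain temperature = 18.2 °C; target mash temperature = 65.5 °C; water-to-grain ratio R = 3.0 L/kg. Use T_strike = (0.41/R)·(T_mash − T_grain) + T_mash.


T_strike = (0.41/3.0)·(65.5 − 18.2) + 65.5

71.9643 °C


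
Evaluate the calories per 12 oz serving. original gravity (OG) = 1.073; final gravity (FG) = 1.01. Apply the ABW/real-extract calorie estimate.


ABW = (OG−FG)·131.25·0.79/FG;  °P = 259 − 259/SG (for OG→OE and FG→AE);  RE = 0.1808·OE + 0.8192·AE;  Cal = (6.9·ABW + 4·(RE−0.1))·FG·3.55
ABW = (1.073 − 1.01)·131.25·0.79/1.01 = 6.4676
OE = 259 − 259/1.073 = 17.6207 °P
AE = 259 − 259/1.01 = 2.5644 °P
RE = 0.1808·17.6207 + 0.8192·2.5644 = 5.2865 °P
Cal = (6.9·6.4676 + 4·(5.2865−0.1))·1.01·3.55

234.3944 kcal


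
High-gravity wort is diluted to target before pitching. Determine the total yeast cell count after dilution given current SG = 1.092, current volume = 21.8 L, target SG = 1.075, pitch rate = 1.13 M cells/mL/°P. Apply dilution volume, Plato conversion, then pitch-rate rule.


V_w = V·((SG_c−1)/(SG_t−1)−1);  °P = 259 − 259/SG_t;  cells = rate·(V+V_w)·°P
V_w = 21.8·((1.092−1)/(1.075−1)−1) = 4.9413
V_final = 21.8 + 4.9413 = 26.7413
°P = 259 − 259/1.075 = 18.0698
cells = 1.13·26.7413·18.0698

546.0269 billion cells


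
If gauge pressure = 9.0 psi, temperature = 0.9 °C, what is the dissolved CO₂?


vols = (P + 14.695)·(0.01821 + 0.09011·e^(−0.04·T))
vols = (9.0 + 14.695)·(0.01821 + 0.09011·e^(−0.04·0.9))

2.4911 volumes


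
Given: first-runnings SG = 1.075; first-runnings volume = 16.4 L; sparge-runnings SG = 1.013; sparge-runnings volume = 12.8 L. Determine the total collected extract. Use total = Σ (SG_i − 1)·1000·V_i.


first = (1.075 − 1)·1000·16.4 = 1230.0000
sparge = (1.013 − 1)·1000·12.8 = 166.4000
total = 1230.0000 + 166.4000

1396.4000 gravity·L


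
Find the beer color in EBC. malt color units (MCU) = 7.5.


SRM = 1.4922·MCU^0.6859;  EBC = SRM·1.97
SRM = 1.4922·7.5^0.6859 = 5.9434
EBC = 5.9434·1.97

11.7084 EBC


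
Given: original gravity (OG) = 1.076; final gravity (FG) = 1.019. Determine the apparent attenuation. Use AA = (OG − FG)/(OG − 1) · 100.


AA = (1.076 − 1.019)/(1.076 − 1) · 100

75.0000 %


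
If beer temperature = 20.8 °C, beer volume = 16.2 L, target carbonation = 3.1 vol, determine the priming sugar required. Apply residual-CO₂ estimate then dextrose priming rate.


residual = 14.695·(0.01821 + 0.09011·e^(−0.04·T));  sugar = (target − residual)·4.0·V
residual = 14.695·(0.01821 + 0.09011·e^(−0.04·20.8)) = 0.8438
sugar = (3.1 − 0.8438)·4.0·16.2

146.1989 g


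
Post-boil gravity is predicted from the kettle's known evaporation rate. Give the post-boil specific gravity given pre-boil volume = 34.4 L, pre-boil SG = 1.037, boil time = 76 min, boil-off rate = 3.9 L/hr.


V_post = V_pre − rate·(t/60);  SG_post = 1 + (SG_pre−1)·V_pre/V_post
V_post = 34.4 − 3.9·(76/60) = 29.4600
SG_post = 1 + (1.037 − 1)·34.4/29.4600

1.0432


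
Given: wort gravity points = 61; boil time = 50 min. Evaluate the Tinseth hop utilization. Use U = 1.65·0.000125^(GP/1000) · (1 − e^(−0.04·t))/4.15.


bigness = 1.65·0.000125^(61/1000) = 0.9537
boil_factor = (1 − e^(−0.04·50))/4.15 = 0.2084
U = 0.9537 · 0.2084

0.1987


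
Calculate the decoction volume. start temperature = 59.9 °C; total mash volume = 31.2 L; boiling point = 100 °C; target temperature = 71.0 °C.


V_dec = V_total·(T_target − T_start)/(T_boil − T_start)
V_dec = 31.2·(71.0 − 59.9)/(100 − 59.9)

8.6364 L


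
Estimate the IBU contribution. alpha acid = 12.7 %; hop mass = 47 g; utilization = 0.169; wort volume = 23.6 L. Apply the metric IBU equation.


IBU = (α/100)·mass·U·1000 / V
IBU = (12.7/100)·47·0.169·1000 / 23.6

42.7441 IBU


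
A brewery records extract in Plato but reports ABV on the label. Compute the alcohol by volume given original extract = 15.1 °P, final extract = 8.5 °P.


SG = 259/(259 − P);  ABV = (OG − FG)·131.25
OG = 259/(259 − 15.1) = 1.0619
FG = 259/(259 − 8.5) = 1.0339
ABV = (1.0619 − 1.0339)·131.25

3.6722 % ABV


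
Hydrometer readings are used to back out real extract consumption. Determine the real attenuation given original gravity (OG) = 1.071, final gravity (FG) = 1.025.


AA = (OG−FG)/(OG−1)·100;  RA = AA·0.8192
AA = (1.071 − 1.025)/(1.071 − 1)·100 = 64.7887
RA = 64.7887·0.8192

53.0749 %


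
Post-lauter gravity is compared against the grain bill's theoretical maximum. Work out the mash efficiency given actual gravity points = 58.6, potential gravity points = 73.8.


efficiency = actual / potential × 100
efficiency = 58.6 / 73.8 × 100

79.4038 %


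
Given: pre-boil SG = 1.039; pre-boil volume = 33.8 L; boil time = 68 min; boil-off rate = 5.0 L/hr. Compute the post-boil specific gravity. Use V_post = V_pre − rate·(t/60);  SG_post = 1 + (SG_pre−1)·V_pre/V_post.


V_post = 33.8 − 5.0·(68/60) = 28.1333
SG_post = 1 + (1.039 − 1)·33.8/28.1333

1.0469


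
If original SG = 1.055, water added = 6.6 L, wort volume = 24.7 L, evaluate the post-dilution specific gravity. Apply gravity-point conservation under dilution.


SG_new = 1 + (SG_old − 1)·V_old/(V_old + V_water)
pts = (1.055 − 1)·1000·24.7/(24.7 + 6.6) = 43.4026
SG_new = 1 + 43.4026/1000

1.0434


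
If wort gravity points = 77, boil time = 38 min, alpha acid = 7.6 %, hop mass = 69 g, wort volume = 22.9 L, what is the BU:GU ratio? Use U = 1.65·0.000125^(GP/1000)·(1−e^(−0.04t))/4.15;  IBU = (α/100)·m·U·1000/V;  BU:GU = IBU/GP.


U = 1.65·0.000125^(77/1000)·(1−e^(−0.04·38))/4.15 = 0.1555
IBU = (7.6/100)·69·0.1555·1000/22.9 = 35.6071
BU:GU = 35.6071/77

0.4624


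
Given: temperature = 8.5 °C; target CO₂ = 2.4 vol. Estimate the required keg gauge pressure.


psi = vols/(0.01821 + 0.09011·e^(−0.04·T)) − 14.695
psi = 2.4/(0.01821 + 0.09011·e^(−0.04·8.5)) − 14.695

14.4497 psi


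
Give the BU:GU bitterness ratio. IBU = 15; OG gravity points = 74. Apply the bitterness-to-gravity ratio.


BU:GU = IBU / OG_points
BU:GU = 15 / 74

0.2027


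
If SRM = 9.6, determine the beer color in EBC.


EBC = SRM · 1.97
EBC = 9.6 · 1.97

18.9120 EBC


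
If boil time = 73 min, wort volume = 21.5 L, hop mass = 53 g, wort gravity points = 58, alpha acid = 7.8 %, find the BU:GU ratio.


U = 1.65·0.000125^(GP/1000)·(1−e^(−0.04t))/4.15;  IBU = (α/100)·m·U·1000/V;  BU:GU = IBU/GP
U = 1.65·0.000125^(58/1000)·(1−e^(−0.04·73))/4.15 = 0.2233
IBU = (7.8/100)·53·0.2233·1000/21.5 = 42.9448
BU:GU = 42.9448/58

0.7404


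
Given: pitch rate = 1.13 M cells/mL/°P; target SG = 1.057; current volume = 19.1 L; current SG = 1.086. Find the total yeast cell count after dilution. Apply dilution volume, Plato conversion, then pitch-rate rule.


V_w = V·((SG_c−1)/(SG_t−1)−1);  °P = 259 − 259/SG_t;  cells = rate·(V+V_w)·°P
V_w = 19.1·((1.086−1)/(1.057−1)−1) = 9.7175
V_final = 19.1 + 9.7175 = 28.8175
°P = 259 − 259/1.057 = 13.9669
cells = 1.13·28.8175·13.9669

454.8153 billion cells


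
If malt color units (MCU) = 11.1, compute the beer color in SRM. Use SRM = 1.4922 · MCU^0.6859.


SRM = 1.4922 · 11.1^0.6859

7.7770 SRM


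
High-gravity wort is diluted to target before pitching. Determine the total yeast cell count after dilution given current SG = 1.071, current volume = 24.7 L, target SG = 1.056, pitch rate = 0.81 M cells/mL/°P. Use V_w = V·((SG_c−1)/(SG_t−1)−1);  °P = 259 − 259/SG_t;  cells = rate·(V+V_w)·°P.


V_w = 24.7·((1.071−1)/(1.056−1)−1) = 6.6161
V_final = 24.7 + 6.6161 = 31.3161
°P = 259 − 259/1.056 = 13.7348
cells = 0.81·31.3161·13.7348

348.3984 billion cells


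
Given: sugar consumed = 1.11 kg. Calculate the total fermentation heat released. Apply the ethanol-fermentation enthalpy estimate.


Q = m_sugar · 590 kJ/kg
Q = 1.11 · 590

654.9000 kJ


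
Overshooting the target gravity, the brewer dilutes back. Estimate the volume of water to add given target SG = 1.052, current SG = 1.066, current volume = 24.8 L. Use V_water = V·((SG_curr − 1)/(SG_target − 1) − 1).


V_water = 24.8·((1.066 − 1)/(1.052 − 1) − 1)

6.6769 L


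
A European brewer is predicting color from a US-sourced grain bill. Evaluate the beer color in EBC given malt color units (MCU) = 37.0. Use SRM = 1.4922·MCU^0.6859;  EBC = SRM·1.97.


SRM = 1.4922·37.0^0.6859 = 17.7606
EBC = 17.7606·1.97

34.9883 EBC


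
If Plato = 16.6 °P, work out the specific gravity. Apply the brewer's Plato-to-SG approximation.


SG = 259/(259 − P)
SG = 259/(259 − 16.6)

1.0685


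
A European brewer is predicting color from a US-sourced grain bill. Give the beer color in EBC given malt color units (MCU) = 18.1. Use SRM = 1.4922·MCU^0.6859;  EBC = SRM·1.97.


SRM = 1.4922·18.1^0.6859 = 10.8760
EBC = 10.8760·1.97

21.4257 EBC


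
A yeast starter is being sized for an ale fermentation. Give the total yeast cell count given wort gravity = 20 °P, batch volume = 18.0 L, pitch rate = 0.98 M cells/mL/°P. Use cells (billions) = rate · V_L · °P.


cells = 0.98 · 18.0 · 20

352.8000 billion cells


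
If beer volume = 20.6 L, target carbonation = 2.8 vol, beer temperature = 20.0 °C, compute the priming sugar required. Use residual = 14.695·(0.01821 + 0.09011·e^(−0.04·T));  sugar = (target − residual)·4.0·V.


residual = 14.695·(0.01821 + 0.09011·e^(−0.04·20.0)) = 0.8626
sugar = (2.8 − 0.8626)·4.0·20.6

159.6432 g


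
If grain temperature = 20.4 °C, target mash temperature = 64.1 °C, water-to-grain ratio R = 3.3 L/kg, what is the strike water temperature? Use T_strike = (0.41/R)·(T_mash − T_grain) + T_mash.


T_strike = (0.41/3.3)·(64.1 − 20.4) + 64.1

69.5294 °C


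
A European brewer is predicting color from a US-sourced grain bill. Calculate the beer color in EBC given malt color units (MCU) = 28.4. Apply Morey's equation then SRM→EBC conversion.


SRM = 1.4922·MCU^0.6859;  EBC = SRM·1.97
SRM = 1.4922·28.4^0.6859 = 14.8135
EBC = 14.8135·1.97

29.1826 EBC


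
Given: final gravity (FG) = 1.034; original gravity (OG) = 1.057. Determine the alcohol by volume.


ABV = (OG − FG) · 131.25
ABV = (1.057 − 1.034) · 131.25

3.0187 % ABV


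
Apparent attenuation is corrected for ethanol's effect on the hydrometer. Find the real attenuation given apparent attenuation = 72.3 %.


RA = AA · 0.8192
RA = 72.3 · 0.8192

59.2282 %


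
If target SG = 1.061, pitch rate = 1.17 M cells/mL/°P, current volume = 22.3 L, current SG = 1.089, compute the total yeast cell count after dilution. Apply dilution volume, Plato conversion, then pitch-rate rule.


V_w = V·((SG_c−1)/(SG_t−1)−1);  °P = 259 − 259/SG_t;  cells = rate·(V+V_w)·°P
V_w = 22.3·((1.089−1)/(1.061−1)−1) = 10.2361
V_final = 22.3 + 10.2361 = 32.5361
°P = 259 − 259/1.061 = 14.8907
cells = 1.17·32.5361·14.8907

566.8460 billion cells


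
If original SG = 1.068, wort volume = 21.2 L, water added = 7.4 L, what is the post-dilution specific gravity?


SG_new = 1 + (SG_old − 1)·V_old/(V_old + V_water)
pts = (1.068 − 1)·1000·21.2/(21.2 + 7.4) = 50.4056
SG_new = 1 + 50.4056/1000

1.0504


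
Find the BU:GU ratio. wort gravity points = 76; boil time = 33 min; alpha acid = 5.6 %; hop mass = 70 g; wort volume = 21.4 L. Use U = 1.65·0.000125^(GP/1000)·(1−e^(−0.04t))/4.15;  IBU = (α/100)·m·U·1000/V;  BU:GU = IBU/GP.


U = 1.65·0.000125^(76/1000)·(1−e^(−0.04·33))/4.15 = 0.1472
IBU = (5.6/100)·70·0.1472·1000/21.4 = 26.9586
BU:GU = 26.9586/76

0.3547


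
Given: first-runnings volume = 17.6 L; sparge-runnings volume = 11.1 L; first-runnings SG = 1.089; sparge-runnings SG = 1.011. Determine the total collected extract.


total = Σ (SG_i − 1)·1000·V_i
first = (1.089 − 1)·1000·17.6 = 1566.4000
sparge = (1.011 − 1)·1000·11.1 = 122.1000
total = 1566.4000 + 122.1000

1688.5000 gravity·L


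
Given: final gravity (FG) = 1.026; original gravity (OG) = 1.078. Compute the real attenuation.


AA = (OG−FG)/(OG−1)·100;  RA = AA·0.8192
AA = (1.078 − 1.026)/(1.078 − 1)·100 = 66.6667
RA = 66.6667·0.8192

54.6133 %


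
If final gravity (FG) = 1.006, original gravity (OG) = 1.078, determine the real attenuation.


AA = (OG−FG)/(OG−1)·100;  RA = AA·0.8192
AA = (1.078 − 1.006)/(1.078 − 1)·100 = 92.3077
RA = 92.3077·0.8192

75.6185 %


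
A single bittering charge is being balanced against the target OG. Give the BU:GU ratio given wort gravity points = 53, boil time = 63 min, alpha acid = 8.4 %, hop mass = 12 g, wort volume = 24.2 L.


U = 1.65·0.000125^(GP/1000)·(1−e^(−0.04t))/4.15;  IBU = (α/100)·m·U·1000/V;  BU:GU = IBU/GP
U = 1.65·0.000125^(53/1000)·(1−e^(−0.04·63))/4.15 = 0.2271
IBU = (8.4/100)·12·0.2271·1000/24.2 = 9.4578
BU:GU = 9.4578/53

0.1784


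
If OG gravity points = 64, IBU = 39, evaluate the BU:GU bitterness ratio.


BU:GU = IBU / OG_points
BU:GU = 39 / 64

0.6094


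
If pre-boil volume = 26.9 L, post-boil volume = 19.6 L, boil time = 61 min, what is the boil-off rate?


rate = (V_pre − V_post) / (t_min/60)
rate = (26.9 − 19.6) / (61/60)

7.1803 L/hr


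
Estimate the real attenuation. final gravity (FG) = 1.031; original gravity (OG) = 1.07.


AA = (OG−FG)/(OG−1)·100;  RA = AA·0.8192
AA = (1.07 − 1.031)/(1.07 − 1)·100 = 55.7143
RA = 55.7143·0.8192

45.6411 %


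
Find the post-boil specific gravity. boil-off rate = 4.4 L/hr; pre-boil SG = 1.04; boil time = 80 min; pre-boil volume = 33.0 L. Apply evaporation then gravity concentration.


V_post = V_pre − rate·(t/60);  SG_post = 1 + (SG_pre−1)·V_pre/V_post
V_post = 33.0 − 4.4·(80/60) = 27.1333
SG_post = 1 + (1.04 − 1)·33.0/27.1333

1.0486


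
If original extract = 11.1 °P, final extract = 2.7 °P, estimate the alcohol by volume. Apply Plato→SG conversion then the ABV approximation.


SG = 259/(259 − P);  ABV = (OG − FG)·131.25
OG = 259/(259 − 11.1) = 1.0448
FG = 259/(259 − 2.7) = 1.0105
ABV = (1.0448 − 1.0105)·131.25

4.4942 % ABV


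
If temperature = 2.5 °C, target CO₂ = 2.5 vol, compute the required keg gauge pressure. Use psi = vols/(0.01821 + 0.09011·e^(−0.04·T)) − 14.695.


psi = 2.5/(0.01821 + 0.09011·e^(−0.04·2.5)) − 14.695

10.3689 psi


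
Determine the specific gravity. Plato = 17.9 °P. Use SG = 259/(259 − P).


SG = 259/(259 − 17.9)

1.0742


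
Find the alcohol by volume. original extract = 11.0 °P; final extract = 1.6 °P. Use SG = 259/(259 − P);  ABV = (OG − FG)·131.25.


OG = 259/(259 − 11.0) = 1.0444
FG = 259/(259 − 1.6) = 1.0062
ABV = (1.0444 − 1.0062)·131.25

5.0057 % ABV


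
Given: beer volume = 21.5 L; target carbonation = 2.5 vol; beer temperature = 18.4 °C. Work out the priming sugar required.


residual = 14.695·(0.01821 + 0.09011·e^(−0.04·T));  sugar = (target − residual)·4.0·V
residual = 14.695·(0.01821 + 0.09011·e^(−0.04·18.4)) = 0.9019
sugar = (2.5 − 0.9019)·4.0·21.5

137.4361 g


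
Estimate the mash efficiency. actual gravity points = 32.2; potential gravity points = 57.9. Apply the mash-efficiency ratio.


efficiency = actual / potential × 100
efficiency = 32.2 / 57.9 × 100

55.6131 %


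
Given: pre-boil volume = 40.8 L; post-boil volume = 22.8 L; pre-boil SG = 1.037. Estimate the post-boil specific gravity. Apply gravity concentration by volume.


SG_post = 1 + (SG_pre − 1)·V_pre/V_post
pts_pre = (1.037 − 1)·1000 = 37.0000
pts_post = 37.0000·40.8/22.8 = 66.2105
SG_post = 1 + 66.2105/1000

1.0662


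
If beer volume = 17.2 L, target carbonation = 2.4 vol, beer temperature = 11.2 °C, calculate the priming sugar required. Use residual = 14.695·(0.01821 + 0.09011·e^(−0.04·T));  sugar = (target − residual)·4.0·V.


residual = 14.695·(0.01821 + 0.09011·e^(−0.04·11.2)) = 1.1136
sugar = (2.4 − 1.1136)·4.0·17.2

88.5035 g


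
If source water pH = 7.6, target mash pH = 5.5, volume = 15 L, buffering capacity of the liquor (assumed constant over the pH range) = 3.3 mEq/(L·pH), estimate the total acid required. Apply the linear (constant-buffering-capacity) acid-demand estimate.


acid = buffering capacity · (pH_source − pH_target) · V
acid = 3.3 · (7.6 − 5.5) · 15

103.9500 mEq


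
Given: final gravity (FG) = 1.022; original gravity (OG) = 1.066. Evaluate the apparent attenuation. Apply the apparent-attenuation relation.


AA = (OG − FG)/(OG − 1) · 100
AA = (1.066 − 1.022)/(1.066 − 1) · 100

66.6667 %


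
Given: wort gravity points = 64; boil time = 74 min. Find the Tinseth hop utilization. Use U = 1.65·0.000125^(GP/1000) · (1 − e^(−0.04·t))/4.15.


bigness = 1.65·0.000125^(64/1000) = 0.9283
boil_factor = (1 − e^(−0.04·74))/4.15 = 0.2285
U = 0.9283 · 0.2285

0.2121


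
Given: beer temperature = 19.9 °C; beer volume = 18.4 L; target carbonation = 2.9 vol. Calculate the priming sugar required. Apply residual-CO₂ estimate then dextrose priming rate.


residual = 14.695·(0.01821 + 0.09011·e^(−0.04·T));  sugar = (target − residual)·4.0·V
residual = 14.695·(0.01821 + 0.09011·e^(−0.04·19.9)) = 0.8650
sugar = (2.9 − 0.8650)·4.0·18.4

149.7784 g


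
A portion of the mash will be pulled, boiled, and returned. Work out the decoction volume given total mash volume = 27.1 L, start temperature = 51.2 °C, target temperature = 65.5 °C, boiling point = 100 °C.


V_dec = V_total·(T_target − T_start)/(T_boil − T_start)
V_dec = 27.1·(65.5 − 51.2)/(100 − 51.2)

7.9412 L


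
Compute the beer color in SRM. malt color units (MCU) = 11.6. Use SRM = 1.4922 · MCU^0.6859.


SRM = 1.4922 · 11.6^0.6859

8.0157 SRM


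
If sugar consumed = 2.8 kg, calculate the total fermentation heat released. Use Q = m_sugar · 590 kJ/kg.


Q = 2.8 · 590

1652.0000 kJ


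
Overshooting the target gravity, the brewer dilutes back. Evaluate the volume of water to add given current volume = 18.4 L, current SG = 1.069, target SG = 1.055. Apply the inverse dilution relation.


V_water = V·((SG_curr − 1)/(SG_target − 1) − 1)
V_water = 18.4·((1.069 − 1)/(1.055 − 1) − 1)

4.6836 L


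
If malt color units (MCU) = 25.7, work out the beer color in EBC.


SRM = 1.4922·MCU^0.6859;  EBC = SRM·1.97
SRM = 1.4922·25.7^0.6859 = 13.8325
EBC = 13.8325·1.97

27.2500 EBC


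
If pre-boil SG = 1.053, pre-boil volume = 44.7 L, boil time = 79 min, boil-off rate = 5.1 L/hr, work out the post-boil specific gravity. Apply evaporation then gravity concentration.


V_post = V_pre − rate·(t/60);  SG_post = 1 + (SG_pre−1)·V_pre/V_post
V_post = 44.7 − 5.1·(79/60) = 37.9850
SG_post = 1 + (1.053 − 1)·44.7/37.9850

1.0624


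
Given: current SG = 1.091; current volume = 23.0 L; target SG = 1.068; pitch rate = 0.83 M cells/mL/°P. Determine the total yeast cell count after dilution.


V_w = V·((SG_c−1)/(SG_t−1)−1);  °P = 259 − 259/SG_t;  cells = rate·(V+V_w)·°P
V_w = 23.0·((1.091−1)/(1.068−1)−1) = 7.7794
V_final = 23.0 + 7.7794 = 30.7794
°P = 259 − 259/1.068 = 16.4906
cells = 0.83·30.7794·16.4906

421.2848 billion cells


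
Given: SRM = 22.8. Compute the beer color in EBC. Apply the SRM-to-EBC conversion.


EBC = SRM · 1.97
EBC = 22.8 · 1.97

44.9160 EBC


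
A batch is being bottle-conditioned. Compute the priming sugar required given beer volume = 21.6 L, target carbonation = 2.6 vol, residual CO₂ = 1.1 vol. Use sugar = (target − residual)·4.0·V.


sugar = (2.6 − 1.1)·4.0·21.6

129.6000 g


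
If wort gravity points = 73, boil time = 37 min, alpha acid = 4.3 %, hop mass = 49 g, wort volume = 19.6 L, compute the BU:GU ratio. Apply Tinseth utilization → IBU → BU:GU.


U = 1.65·0.000125^(GP/1000)·(1−e^(−0.04t))/4.15;  IBU = (α/100)·m·U·1000/V;  BU:GU = IBU/GP
U = 1.65·0.000125^(73/1000)·(1−e^(−0.04·37))/4.15 = 0.1593
IBU = (4.3/100)·49·0.1593·1000/19.6 = 17.1293
BU:GU = 17.1293/73

0.2346


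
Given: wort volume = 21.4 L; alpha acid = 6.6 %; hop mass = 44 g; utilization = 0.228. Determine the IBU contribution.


IBU = (α/100)·mass·U·1000 / V
IBU = (6.6/100)·44·0.228·1000 / 21.4

30.9398 IBU


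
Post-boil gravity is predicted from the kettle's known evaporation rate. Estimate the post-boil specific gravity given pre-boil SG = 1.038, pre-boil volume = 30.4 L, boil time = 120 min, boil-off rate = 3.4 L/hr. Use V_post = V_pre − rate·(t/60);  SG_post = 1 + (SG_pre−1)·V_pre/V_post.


V_post = 30.4 − 3.4·(120/60) = 23.6000
SG_post = 1 + (1.038 − 1)·30.4/23.6000

1.0489


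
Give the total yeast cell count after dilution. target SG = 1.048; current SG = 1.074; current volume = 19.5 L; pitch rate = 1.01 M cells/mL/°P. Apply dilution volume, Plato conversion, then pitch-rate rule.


V_w = V·((SG_c−1)/(SG_t−1)−1);  °P = 259 − 259/SG_t;  cells = rate·(V+V_w)·°P
V_w = 19.5·((1.074−1)/(1.048−1)−1) = 10.5625
V_final = 19.5 + 10.5625 = 30.0625
°P = 259 − 259/1.048 = 11.8626
cells = 1.01·30.0625·11.8626

360.1855 billion cells


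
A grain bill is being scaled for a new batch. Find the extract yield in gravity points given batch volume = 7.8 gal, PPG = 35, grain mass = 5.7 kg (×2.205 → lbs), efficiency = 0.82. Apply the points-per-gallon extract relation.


points = lbs × PPG × eff / vol
lbs = 5.7 × 2.205 = 12.5685
points = 12.5685 × 35 × 0.82 / 7.8

46.2456 points


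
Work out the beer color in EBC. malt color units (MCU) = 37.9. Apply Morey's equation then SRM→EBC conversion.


SRM = 1.4922·MCU^0.6859;  EBC = SRM·1.97
SRM = 1.4922·37.9^0.6859 = 18.0558
EBC = 18.0558·1.97

35.5698 EBC


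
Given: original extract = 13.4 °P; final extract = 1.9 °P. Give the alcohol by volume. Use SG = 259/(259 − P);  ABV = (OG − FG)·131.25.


OG = 259/(259 − 13.4) = 1.0546
FG = 259/(259 − 1.9) = 1.0074
ABV = (1.0546 − 1.0074)·131.25

6.1911 % ABV


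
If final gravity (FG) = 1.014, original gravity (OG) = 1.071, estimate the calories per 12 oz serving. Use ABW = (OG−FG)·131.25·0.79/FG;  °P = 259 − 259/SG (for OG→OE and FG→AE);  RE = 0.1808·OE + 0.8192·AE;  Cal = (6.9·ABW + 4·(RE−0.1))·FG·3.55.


ABW = (1.071 − 1.014)·131.25·0.79/1.014 = 5.8286
OE = 259 − 259/1.071 = 17.1699 °P
AE = 259 − 259/1.014 = 3.5759 °P
RE = 0.1808·17.1699 + 0.8192·3.5759 = 6.0337 °P
Cal = (6.9·5.8286 + 4·(6.0337−0.1))·1.014·3.55

230.2087 kcal


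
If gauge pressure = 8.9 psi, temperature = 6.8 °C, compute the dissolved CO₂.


vols = (P + 14.695)·(0.01821 + 0.09011·e^(−0.04·T))
vols = (8.9 + 14.695)·(0.01821 + 0.09011·e^(−0.04·6.8))

2.0495 volumes


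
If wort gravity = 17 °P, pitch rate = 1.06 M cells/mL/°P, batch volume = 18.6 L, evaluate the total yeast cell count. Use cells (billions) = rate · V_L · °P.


cells = 1.06 · 18.6 · 17

335.1720 billion cells


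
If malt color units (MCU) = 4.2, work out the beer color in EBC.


SRM = 1.4922·MCU^0.6859;  EBC = SRM·1.97
SRM = 1.4922·4.2^0.6859 = 3.9931
EBC = 3.9931·1.97

7.8665 EBC


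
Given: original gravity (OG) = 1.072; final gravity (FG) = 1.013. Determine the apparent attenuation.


AA = (OG − FG)/(OG − 1) · 100
AA = (1.072 − 1.013)/(1.072 − 1) · 100

81.9444 %


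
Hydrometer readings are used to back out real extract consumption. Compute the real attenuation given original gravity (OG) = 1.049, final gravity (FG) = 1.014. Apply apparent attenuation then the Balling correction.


AA = (OG−FG)/(OG−1)·100;  RA = AA·0.8192
AA = (1.049 − 1.014)/(1.049 − 1)·100 = 71.4286
RA = 71.4286·0.8192

58.5143 %


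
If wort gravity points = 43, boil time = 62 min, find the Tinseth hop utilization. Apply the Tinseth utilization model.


U = 1.65·0.000125^(GP/1000) · (1 − e^(−0.04·t))/4.15
bigness = 1.65·0.000125^(43/1000) = 1.1211
boil_factor = (1 − e^(−0.04·62))/4.15 = 0.2208
U = 1.1211 · 0.2208

0.2475


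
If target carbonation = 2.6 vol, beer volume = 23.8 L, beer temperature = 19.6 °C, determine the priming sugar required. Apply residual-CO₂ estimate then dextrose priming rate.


residual = 14.695·(0.01821 + 0.09011·e^(−0.04·T));  sugar = (target − residual)·4.0·V
residual = 14.695·(0.01821 + 0.09011·e^(−0.04·19.6)) = 0.8722
sugar = (2.6 − 0.8722)·4.0·23.8

164.4886 g


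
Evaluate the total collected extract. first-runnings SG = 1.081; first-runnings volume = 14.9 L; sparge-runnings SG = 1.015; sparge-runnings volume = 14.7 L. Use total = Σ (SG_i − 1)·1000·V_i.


first = (1.081 − 1)·1000·14.9 = 1206.9000
sparge = (1.015 − 1)·1000·14.7 = 220.5000
total = 1206.9000 + 220.5000

1427.4000 gravity·L


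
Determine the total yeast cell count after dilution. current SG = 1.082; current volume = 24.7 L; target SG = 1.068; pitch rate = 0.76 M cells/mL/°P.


V_w = V·((SG_c−1)/(SG_t−1)−1);  °P = 259 − 259/SG_t;  cells = rate·(V+V_w)·°P
V_w = 24.7·((1.082−1)/(1.068−1)−1) = 5.0853
V_final = 24.7 + 5.0853 = 29.7853
°P = 259 − 259/1.068 = 16.4906
cells = 0.76·29.7853·16.4906

373.2956 billion cells


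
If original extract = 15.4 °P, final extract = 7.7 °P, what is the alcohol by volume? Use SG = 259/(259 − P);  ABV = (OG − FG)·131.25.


OG = 259/(259 − 15.4) = 1.0632
FG = 259/(259 − 7.7) = 1.0306
ABV = (1.0632 − 1.0306)·131.25

4.2758 % ABV


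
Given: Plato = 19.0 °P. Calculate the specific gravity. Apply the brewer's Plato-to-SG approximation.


SG = 259/(259 − P)
SG = 259/(259 − 19.0)

1.0792


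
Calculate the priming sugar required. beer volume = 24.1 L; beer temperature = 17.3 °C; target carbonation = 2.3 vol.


residual = 14.695·(0.01821 + 0.09011·e^(−0.04·T));  sugar = (target − residual)·4.0·V
residual = 14.695·(0.01821 + 0.09011·e^(−0.04·17.3)) = 0.9304
sugar = (2.3 − 0.9304)·4.0·24.1

132.0257 g


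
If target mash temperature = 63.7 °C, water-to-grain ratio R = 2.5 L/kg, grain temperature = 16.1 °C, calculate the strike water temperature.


T_strike = (0.41/R)·(T_mash − T_grain) + T_mash
T_strike = (0.41/2.5)·(63.7 − 16.1) + 63.7

71.5064 °C


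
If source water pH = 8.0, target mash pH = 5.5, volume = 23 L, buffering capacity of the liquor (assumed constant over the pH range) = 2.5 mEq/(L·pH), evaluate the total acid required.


acid = buffering capacity · (pH_source − pH_target) · V
acid = 2.5 · (8.0 − 5.5) · 23

143.7500 mEq


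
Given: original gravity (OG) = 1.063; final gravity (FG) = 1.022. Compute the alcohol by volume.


ABV = (OG − FG) · 131.25
ABV = (1.063 − 1.022) · 131.25

5.3812 % ABV


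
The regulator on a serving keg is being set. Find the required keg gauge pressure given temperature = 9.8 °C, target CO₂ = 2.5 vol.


psi = vols/(0.01821 + 0.09011·e^(−0.04·T)) − 14.695
psi = 2.5/(0.01821 + 0.09011·e^(−0.04·9.8)) − 14.695

16.9115 psi


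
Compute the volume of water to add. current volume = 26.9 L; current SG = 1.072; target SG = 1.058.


V_water = V·((SG_curr − 1)/(SG_target − 1) − 1)
V_water = 26.9·((1.072 − 1)/(1.058 − 1) − 1)

6.4931 L


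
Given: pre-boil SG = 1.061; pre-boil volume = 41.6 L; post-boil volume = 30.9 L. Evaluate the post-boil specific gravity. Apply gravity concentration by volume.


SG_post = 1 + (SG_pre − 1)·V_pre/V_post
pts_pre = (1.061 − 1)·1000 = 61.0000
pts_post = 61.0000·41.6/30.9 = 82.1230
SG_post = 1 + 82.1230/1000

1.0821


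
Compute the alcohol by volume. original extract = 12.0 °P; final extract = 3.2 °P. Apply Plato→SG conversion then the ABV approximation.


SG = 259/(259 − P);  ABV = (OG − FG)·131.25
OG = 259/(259 − 12.0) = 1.0486
FG = 259/(259 − 3.2) = 1.0125
ABV = (1.0486 − 1.0125)·131.25

4.7346 % ABV


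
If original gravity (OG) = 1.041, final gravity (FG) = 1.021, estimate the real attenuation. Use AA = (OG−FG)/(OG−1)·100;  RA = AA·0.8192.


AA = (1.041 − 1.021)/(1.041 − 1)·100 = 48.7805
RA = 48.7805·0.8192

39.9610 %


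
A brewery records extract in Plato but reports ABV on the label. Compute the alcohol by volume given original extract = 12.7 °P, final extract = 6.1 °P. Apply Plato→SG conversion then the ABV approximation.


SG = 259/(259 − P);  ABV = (OG − FG)·131.25
OG = 259/(259 − 12.7) = 1.0516
FG = 259/(259 − 6.1) = 1.0241
ABV = (1.0516 − 1.0241)·131.25

3.6019 % ABV


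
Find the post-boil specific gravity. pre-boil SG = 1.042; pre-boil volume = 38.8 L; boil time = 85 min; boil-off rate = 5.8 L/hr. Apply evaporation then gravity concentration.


V_post = V_pre − rate·(t/60);  SG_post = 1 + (SG_pre−1)·V_pre/V_post
V_post = 38.8 − 5.8·(85/60) = 30.5833
SG_post = 1 + (1.042 − 1)·38.8/30.5833

1.0533


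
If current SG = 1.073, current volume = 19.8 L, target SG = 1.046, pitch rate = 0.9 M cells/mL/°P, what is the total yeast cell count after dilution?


V_w = V·((SG_c−1)/(SG_t−1)−1);  °P = 259 − 259/SG_t;  cells = rate·(V+V_w)·°P
V_w = 19.8·((1.073−1)/(1.046−1)−1) = 11.6217
V_final = 19.8 + 11.6217 = 31.4217
°P = 259 − 259/1.046 = 11.3901
cells = 0.9·31.4217·11.3901

322.1059 billion cells


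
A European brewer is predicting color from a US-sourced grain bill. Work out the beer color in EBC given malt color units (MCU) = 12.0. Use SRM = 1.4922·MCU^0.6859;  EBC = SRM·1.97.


SRM = 1.4922·12.0^0.6859 = 8.2042
EBC = 8.2042·1.97

16.1623 EBC


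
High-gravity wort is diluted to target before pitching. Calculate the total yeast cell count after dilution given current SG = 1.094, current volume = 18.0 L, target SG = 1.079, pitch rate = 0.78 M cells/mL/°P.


V_w = V·((SG_c−1)/(SG_t−1)−1);  °P = 259 − 259/SG_t;  cells = rate·(V+V_w)·°P
V_w = 18.0·((1.094−1)/(1.079−1)−1) = 3.4177
V_final = 18.0 + 3.4177 = 21.4177
°P = 259 − 259/1.079 = 18.9629
cells = 0.78·21.4177·18.9629

316.7913 billion cells


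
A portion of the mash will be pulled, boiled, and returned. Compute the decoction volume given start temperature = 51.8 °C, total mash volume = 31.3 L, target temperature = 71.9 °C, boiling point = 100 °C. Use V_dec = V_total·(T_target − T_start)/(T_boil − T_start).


V_dec = 31.3·(71.9 − 51.8)/(100 − 51.8)

13.0525 L


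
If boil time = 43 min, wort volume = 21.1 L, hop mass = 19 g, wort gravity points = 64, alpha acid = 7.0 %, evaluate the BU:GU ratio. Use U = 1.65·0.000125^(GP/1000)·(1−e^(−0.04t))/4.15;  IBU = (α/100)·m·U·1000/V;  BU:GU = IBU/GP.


U = 1.65·0.000125^(64/1000)·(1−e^(−0.04·43))/4.15 = 0.1836
IBU = (7.0/100)·19·0.1836·1000/21.1 = 11.5749
BU:GU = 11.5749/64

0.1809


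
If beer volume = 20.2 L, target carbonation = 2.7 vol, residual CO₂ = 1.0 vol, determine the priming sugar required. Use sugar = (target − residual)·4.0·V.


sugar = (2.7 − 1.0)·4.0·20.2

137.3600 g


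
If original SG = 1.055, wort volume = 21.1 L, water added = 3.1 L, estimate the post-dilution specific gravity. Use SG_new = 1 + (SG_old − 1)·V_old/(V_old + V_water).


pts = (1.055 − 1)·1000·21.1/(21.1 + 3.1) = 47.9545
SG_new = 1 + 47.9545/1000

1.0480


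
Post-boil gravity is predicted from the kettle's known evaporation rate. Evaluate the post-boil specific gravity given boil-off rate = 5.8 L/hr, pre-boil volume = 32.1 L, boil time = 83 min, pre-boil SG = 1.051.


V_post = V_pre − rate·(t/60);  SG_post = 1 + (SG_pre−1)·V_pre/V_post
V_post = 32.1 − 5.8·(83/60) = 24.0767
SG_post = 1 + (1.051 − 1)·32.1/24.0767

1.0680


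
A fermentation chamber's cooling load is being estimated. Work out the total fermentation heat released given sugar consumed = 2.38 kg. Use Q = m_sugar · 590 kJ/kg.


Q = 2.38 · 590

1404.2000 kJ


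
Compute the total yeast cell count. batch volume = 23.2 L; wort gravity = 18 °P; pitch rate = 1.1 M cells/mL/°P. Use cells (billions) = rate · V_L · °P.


cells = 1.1 · 23.2 · 18

459.3600 billion cells


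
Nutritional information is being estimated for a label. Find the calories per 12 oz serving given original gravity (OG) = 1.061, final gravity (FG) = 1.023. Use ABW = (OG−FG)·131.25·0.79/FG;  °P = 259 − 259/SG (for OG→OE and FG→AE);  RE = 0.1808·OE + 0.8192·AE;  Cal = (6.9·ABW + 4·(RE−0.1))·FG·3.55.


ABW = (1.061 − 1.023)·131.25·0.79/1.023 = 3.8515
OE = 259 − 259/1.061 = 14.8907 °P
AE = 259 − 259/1.023 = 5.8231 °P
RE = 0.1808·14.8907 + 0.8192·5.8231 = 7.4625 °P
Cal = (6.9·3.8515 + 4·(7.4625−0.1))·1.023·3.55

203.4653 kcal


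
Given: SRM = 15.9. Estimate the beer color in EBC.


EBC = SRM · 1.97
EBC = 15.9 · 1.97

31.3230 EBC


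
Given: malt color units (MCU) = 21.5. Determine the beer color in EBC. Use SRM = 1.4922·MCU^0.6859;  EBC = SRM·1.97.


SRM = 1.4922·21.5^0.6859 = 12.2390
EBC = 12.2390·1.97

24.1109 EBC


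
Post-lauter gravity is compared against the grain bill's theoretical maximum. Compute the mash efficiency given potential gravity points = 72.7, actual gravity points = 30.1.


efficiency = actual / potential × 100
efficiency = 30.1 / 72.7 × 100

41.4030 %


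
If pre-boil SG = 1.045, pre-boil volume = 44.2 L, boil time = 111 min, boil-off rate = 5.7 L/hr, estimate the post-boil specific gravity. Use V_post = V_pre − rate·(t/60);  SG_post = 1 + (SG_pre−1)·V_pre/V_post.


V_post = 44.2 − 5.7·(111/60) = 33.6550
SG_post = 1 + (1.045 − 1)·44.2/33.6550

1.0591


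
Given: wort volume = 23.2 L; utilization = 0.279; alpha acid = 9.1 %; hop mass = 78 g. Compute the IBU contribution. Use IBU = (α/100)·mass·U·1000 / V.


IBU = (9.1/100)·78·0.279·1000 / 23.2

85.3596 IBU


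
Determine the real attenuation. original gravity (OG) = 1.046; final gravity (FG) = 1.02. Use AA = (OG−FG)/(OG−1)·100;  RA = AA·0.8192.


AA = (1.046 − 1.02)/(1.046 − 1)·100 = 56.5217
RA = 56.5217·0.8192

46.3026 %
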